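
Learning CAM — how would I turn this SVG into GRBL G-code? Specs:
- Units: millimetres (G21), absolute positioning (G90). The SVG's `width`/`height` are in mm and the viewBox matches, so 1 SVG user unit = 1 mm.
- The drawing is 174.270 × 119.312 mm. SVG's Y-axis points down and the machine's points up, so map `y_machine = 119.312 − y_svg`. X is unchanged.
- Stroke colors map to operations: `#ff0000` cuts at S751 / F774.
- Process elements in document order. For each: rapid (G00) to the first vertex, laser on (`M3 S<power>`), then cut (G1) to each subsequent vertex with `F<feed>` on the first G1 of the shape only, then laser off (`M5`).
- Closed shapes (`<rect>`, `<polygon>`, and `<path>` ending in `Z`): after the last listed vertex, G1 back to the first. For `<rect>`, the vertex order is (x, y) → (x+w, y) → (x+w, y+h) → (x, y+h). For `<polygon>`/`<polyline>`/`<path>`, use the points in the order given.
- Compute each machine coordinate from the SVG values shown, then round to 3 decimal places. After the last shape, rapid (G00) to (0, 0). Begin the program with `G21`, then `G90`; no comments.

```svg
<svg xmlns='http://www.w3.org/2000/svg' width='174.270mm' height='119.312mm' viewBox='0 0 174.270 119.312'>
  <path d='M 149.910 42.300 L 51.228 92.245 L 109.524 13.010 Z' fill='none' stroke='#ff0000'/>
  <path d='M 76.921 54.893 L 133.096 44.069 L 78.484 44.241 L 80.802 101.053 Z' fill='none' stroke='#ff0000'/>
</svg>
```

Since the viewBox matches the mm dimensions, user units are millimetres directly. The only transform is the Y-flip y_m = 119.312 − y_svg.

Shape 1 is a closed polygon drawn with `<path>`. Its stroke #ff0000 means cut at S751, F774. After flipping Y the toolpath is (149.910,77.012) → (51.228,27.067) → (109.524,106.302) → (149.910,77.012), returning to the start.

Shape 2 is a closed polygon drawn with `<path>`. Its stroke #ff0000 means cut at S751, F774. After flipping Y the toolpath is (76.921,64.419) → (133.096,75.243) → (78.484,75.071) → (80.802,18.259) → (76.921,64.419), returning to the start.

G21
G90
G00 X149.910 Y77.012
M3 S751
G1 X51.228 Y27.067 F774
G1 X109.524 Y106.302
G1 X149.910 Y77.012
M5
G00 X76.921 Y64.419
M3 S751
G1 X133.096 Y75.243 F774
G1 X78.484 Y75.071
G1 X80.802 Y18.259
G1 X76.921 Y64.419
M5
G00 X0.000 Y0.000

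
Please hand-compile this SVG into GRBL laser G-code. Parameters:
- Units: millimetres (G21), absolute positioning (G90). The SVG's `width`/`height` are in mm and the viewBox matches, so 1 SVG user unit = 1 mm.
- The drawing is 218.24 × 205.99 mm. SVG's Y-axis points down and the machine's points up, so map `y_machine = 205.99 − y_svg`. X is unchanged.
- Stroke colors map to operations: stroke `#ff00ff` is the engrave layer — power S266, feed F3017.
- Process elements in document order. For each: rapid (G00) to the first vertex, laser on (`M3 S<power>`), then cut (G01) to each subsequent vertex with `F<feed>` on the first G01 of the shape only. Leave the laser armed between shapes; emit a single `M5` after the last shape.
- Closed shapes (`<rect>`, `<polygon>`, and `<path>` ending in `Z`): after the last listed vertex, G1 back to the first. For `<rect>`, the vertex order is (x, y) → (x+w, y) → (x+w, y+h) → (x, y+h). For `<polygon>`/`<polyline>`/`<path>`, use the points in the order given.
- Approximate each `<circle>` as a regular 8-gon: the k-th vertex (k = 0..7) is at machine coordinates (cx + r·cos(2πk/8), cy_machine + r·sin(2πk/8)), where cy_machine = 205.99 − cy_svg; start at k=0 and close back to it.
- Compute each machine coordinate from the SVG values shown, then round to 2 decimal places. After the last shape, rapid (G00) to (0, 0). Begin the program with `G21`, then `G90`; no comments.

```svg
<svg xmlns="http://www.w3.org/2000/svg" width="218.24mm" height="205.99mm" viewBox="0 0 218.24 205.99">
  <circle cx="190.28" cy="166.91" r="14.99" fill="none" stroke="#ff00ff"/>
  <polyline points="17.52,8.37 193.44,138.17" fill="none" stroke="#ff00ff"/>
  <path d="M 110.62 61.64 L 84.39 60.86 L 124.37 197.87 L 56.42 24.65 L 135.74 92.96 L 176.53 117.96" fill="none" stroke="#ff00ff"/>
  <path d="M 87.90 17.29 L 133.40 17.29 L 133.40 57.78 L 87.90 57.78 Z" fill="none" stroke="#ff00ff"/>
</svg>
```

1 u = 1 mm; y_m = 205.99 − y.

[1] `<circle>` circle, #ff00ff→engrave S266 F3017: (205.27,39.08) → (200.88,49.68) → (190.28,54.07) → (179.68,49.68) → (175.29,39.08) → (179.68,28.48) → (190.28,24.09) → (200.88,28.48) → (205.27,39.08) (closed)

[2] `<polyline>` line segment, #ff00ff→engrave S266 F3017: (17.52,197.62) → (193.44,67.82)

[3] `<path>` open polyline, #ff00ff→engrave S266 F3017: (110.62,144.35) → (84.39,145.13) → (124.37,8.12) → (56.42,181.34) → (135.74,113.03) → (176.53,88.03)

[4] `<path>` rectangle, #ff00ff→engrave S266 F3017: (87.90,188.70) → (133.40,188.70) → (133.40,148.21) → (87.90,148.21) → (87.90,188.70) (closed)

G21
G90
G00 X205.27 Y39.08
M3 S266
G01 X200.88 Y49.68 F3017
G01 X190.28 Y54.07
G01 X179.68 Y49.68
G01 X175.29 Y39.08
G01 X179.68 Y28.48
G01 X190.28 Y24.09
G01 X200.88 Y28.48
G01 X205.27 Y39.08
G00 X17.52 Y197.62
M3 S266
G01 X193.44 Y67.82 F3017
G00 X110.62 Y144.35
M3 S266
G01 X84.39 Y145.13 F3017
G01 X124.37 Y8.12
G01 X56.42 Y181.34
G01 X135.74 Y113.03
G01 X176.53 Y88.03
G00 X87.90 Y188.70
M3 S266
G01 X133.40 Y188.70 F3017
G01 X133.40 Y148.21
G01 X87.90 Y148.21
G01 X87.90 Y188.70
M5
G00 X0.00 Y0.00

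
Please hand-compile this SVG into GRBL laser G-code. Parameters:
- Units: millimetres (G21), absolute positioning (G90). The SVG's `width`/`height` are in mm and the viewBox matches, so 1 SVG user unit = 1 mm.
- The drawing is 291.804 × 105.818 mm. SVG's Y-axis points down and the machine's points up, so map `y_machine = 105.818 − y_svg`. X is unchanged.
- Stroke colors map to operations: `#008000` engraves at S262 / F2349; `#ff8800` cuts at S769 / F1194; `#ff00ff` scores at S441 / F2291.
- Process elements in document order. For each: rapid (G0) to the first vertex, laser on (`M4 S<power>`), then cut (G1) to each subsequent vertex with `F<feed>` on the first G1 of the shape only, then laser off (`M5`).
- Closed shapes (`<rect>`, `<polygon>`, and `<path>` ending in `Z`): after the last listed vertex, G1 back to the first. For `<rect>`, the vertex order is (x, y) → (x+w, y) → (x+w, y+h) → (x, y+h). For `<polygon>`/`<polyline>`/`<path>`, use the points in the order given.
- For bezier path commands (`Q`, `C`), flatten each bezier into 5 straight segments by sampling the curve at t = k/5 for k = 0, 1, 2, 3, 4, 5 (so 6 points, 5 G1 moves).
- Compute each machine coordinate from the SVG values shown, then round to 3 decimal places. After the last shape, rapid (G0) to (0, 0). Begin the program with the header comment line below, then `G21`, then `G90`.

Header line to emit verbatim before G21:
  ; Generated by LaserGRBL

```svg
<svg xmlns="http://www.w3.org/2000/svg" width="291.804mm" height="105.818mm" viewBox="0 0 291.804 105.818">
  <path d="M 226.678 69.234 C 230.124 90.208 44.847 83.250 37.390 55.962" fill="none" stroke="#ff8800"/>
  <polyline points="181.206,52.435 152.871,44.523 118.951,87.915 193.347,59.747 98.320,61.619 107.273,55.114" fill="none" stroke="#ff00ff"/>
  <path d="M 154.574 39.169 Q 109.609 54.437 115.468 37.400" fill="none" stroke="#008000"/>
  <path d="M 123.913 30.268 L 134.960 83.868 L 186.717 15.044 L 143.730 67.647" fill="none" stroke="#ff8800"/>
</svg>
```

Since the viewBox matches the mm dimensions, user units are millimetres directly. The only transform is the Y-flip y_m = 105.818 − y_svg.

Shape 1 is a cubic bezier drawn with `<path>`. Its stroke #ff8800 means cut at S769, F1194. After flipping Y the toolpath is (226.678,36.584) → (209.031,27.291) → (163.685,24.336) → (108.233,27.355) → (60.270,35.984) → (37.390,49.856).

Shape 2 is a open polyline drawn with `<polyline>`. Its stroke #ff00ff means score at S441, F2291. After flipping Y the toolpath is (181.206,53.383) → (152.871,61.295) → (118.951,17.903) → (193.347,46.071) → (98.320,44.199) → (107.273,50.704).

Shape 3 is a quadratic bezier drawn with `<path>`. Its stroke #008000 means engrave at S262, F2349. After flipping Y the toolpath is (154.574,66.649) → (138.621,61.834) → (126.734,59.603) → (118.913,59.957) → (115.157,62.895) → (115.468,68.418).

Shape 4 is a open polyline drawn with `<path>`. Its stroke #ff8800 means cut at S769, F1194. After flipping Y the toolpath is (123.913,75.550) → (134.960,21.950) → (186.717,90.774) → (143.730,38.171).

; Generated by LaserGRBL
G21
G90
G0 X226.678 Y36.584
M4 S769
G1 X209.031 Y27.291 F1194
G1 X163.685 Y24.336
G1 X108.233 Y27.355
G1 X60.270 Y35.984
G1 X37.390 Y49.856
M5
G0 X181.206 Y53.383
M4 S441
G1 X152.871 Y61.295 F2291
G1 X118.951 Y17.903
G1 X193.347 Y46.071
G1 X98.320 Y44.199
G1 X107.273 Y50.704
M5
G0 X154.574 Y66.649
M4 S262
G1 X138.621 Y61.834 F2349
G1 X126.734 Y59.603
G1 X118.913 Y59.957
G1 X115.157 Y62.895
G1 X115.468 Y68.418
M5
G0 X123.913 Y75.550
M4 S769
G1 X134.960 Y21.950 F1194
G1 X186.717 Y90.774
G1 X143.730 Y38.171
M5
G0 X0.000 Y0.000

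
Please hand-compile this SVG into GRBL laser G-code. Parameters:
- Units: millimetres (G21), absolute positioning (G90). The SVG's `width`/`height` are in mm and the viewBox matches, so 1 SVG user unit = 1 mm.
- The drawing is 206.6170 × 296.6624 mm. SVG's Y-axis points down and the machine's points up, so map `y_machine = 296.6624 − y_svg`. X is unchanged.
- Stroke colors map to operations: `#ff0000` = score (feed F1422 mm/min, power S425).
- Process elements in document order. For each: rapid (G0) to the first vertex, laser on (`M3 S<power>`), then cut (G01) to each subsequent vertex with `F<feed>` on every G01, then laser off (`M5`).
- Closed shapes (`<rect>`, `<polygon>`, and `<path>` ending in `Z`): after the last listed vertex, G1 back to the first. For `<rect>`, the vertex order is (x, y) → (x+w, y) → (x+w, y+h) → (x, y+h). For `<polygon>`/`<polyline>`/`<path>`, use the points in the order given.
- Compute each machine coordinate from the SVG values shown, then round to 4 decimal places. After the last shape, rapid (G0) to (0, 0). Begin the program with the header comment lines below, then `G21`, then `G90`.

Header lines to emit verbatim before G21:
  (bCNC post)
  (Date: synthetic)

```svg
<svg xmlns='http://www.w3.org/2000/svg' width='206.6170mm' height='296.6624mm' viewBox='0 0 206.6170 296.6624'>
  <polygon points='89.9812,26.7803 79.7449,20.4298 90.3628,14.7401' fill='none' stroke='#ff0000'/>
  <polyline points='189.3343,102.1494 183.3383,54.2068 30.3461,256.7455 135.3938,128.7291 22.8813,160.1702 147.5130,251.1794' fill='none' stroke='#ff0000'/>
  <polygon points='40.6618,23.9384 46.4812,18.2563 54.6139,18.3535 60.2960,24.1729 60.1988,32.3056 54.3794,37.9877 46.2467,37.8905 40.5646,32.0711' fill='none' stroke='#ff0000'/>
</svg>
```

1 u = 1 mm; y_m = 296.6624 − y.

[1] `<polygon>` regular polygon, #ff0000→score S425 F1422: (89.9812,269.8821) → (79.7449,276.2326) → (90.3628,281.9223) → (89.9812,269.8821) (closed)

[2] `<polyline>` open polyline, #ff0000→score S425 F1422: (189.3343,194.5130) → (183.3383,242.4556) → (30.3461,39.9169) → (135.3938,167.9333) → (22.8813,136.4922) → (147.5130,45.4830)

[3] `<polygon>` regular polygon, #ff0000→score S425 F1422: (40.6618,272.7240) → (46.4812,278.4061) → (54.6139,278.3089) → (60.2960,272.4895) → (60.1988,264.3568) → (54.3794,258.6747) → (46.2467,258.7719) → (40.5646,264.5913) → (40.6618,272.7240) (closed)

(bCNC post)
(Date: synthetic)
G21
G90
G0 X89.9812 Y269.8821
M3 S425
G01 X79.7449 Y276.2326 F1422
G01 X90.3628 Y281.9223 F1422
G01 X89.9812 Y269.8821 F1422
M5
G0 X189.3343 Y194.5130
M3 S425
G01 X183.3383 Y242.4556 F1422
G01 X30.3461 Y39.9169 F1422
G01 X135.3938 Y167.9333 F1422
G01 X22.8813 Y136.4922 F1422
G01 X147.5130 Y45.4830 F1422
M5
G0 X40.6618 Y272.7240
M3 S425
G01 X46.4812 Y278.4061 F1422
G01 X54.6139 Y278.3089 F1422
G01 X60.2960 Y272.4895 F1422
G01 X60.1988 Y264.3568 F1422
G01 X54.3794 Y258.6747 F1422
G01 X46.2467 Y258.7719 F1422
G01 X40.5646 Y264.5913 F1422
G01 X40.6618 Y272.7240 F1422
M5
G0 X0.0000 Y0.0000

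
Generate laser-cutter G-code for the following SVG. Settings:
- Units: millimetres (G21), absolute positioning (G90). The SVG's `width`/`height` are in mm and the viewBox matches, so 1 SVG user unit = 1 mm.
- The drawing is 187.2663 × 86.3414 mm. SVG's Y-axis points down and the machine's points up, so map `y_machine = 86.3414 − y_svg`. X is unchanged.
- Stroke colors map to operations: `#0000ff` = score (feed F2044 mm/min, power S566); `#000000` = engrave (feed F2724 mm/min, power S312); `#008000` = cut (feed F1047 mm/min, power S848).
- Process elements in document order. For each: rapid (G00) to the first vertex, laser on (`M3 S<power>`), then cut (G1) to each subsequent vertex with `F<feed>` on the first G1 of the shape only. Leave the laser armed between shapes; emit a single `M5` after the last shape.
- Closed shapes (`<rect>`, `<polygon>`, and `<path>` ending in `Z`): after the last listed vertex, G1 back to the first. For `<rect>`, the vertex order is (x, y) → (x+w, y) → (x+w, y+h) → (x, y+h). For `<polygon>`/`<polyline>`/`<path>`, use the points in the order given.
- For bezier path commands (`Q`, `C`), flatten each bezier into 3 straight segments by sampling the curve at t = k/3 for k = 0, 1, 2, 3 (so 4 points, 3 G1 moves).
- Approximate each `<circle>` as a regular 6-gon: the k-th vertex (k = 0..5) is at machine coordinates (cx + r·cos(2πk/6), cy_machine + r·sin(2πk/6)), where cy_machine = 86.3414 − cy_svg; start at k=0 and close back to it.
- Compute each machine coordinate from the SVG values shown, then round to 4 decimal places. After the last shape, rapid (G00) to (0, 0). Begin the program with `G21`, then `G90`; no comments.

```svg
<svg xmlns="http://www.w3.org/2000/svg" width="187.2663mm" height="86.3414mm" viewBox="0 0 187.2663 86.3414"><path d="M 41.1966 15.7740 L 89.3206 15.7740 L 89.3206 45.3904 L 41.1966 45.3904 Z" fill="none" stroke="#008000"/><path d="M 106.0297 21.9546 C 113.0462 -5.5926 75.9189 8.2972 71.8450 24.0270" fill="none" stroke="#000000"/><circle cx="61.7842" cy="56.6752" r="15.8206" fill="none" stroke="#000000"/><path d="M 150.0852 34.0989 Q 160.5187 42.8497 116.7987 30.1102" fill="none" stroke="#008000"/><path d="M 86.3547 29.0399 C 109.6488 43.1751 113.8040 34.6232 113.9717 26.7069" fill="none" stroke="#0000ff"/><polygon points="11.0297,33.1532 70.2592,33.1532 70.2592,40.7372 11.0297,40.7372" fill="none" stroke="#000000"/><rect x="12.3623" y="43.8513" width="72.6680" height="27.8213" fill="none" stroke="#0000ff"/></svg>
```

G21
G90
G00 X41.1966 Y70.5674
M3 S848
G1 X89.3206 Y70.5674 F1047
G1 X89.3206 Y40.9510
G1 X41.1966 Y40.9510
G1 X41.1966 Y70.5674
G00 X106.0297 Y64.3868
M3 S312
G1 X101.1908 Y79.5882 F2724
G1 X84.0775 Y75.9643
G1 X71.8450 Y62.3144
G00 X77.6048 Y29.6662
M3 S312
G1 X69.6945 Y43.3672 F2724
G1 X53.8739 Y43.3672
G1 X45.9636 Y29.6662
G1 X53.8739 Y15.9652
G1 X69.6945 Y15.9652
G1 X77.6048 Y29.6662
G00 X150.0852 Y52.2425
M3 S848
G1 X151.0238 Y48.7964 F1047
G1 X139.9283 Y50.1260
G1 X116.7987 Y56.2312
G00 X86.3547 Y57.3015
M3 S566
G1 X103.8303 Y49.8649 F2044
G1 X111.9137 Y52.3701
G1 X113.9717 Y59.6345
G00 X11.0297 Y53.1882
M3 S312
G1 X70.2592 Y53.1882 F2724
G1 X70.2592 Y45.6042
G1 X11.0297 Y45.6042
G1 X11.0297 Y53.1882
G00 X12.3623 Y42.4901
M3 S566
G1 X85.0303 Y42.4901 F2044
G1 X85.0303 Y14.6688
G1 X12.3623 Y14.6688
G1 X12.3623 Y42.4901
M5
G00 X0.0000 Y0.0000

viewBox `0 0 187.2663 86.3414` with mm width/height → 1 unit = 1 mm. Flip: y_m = 86.3414 − y_svg.

**Shape 1** — `<path>` rectangle, stroke `#008000` → cut (S848, F1047). Machine vertices: (41.1966,70.5674) → (89.3206,70.5674) → (89.3206,40.9510) → (41.1966,40.9510) → (41.1966,70.5674). Closed: final G1 returns to the first vertex.

**Shape 2** — `<path>` cubic bezier, stroke `#000000` → engrave (S312, F2724). Control points (SVG): P0=(106.0297,21.9546), P1=(113.0462,-5.5926), P2=(75.9189,8.2972), P3=(71.8450,24.0270); sampled at t=k/3. Machine vertices: (106.0297,64.3868) → (101.1908,79.5882) → (84.0775,75.9643) → (71.8450,62.3144). Open path.

**Shape 3** — `<circle>` circle, stroke `#000000` → engrave (S312, F2724). Machine vertices: (77.6048,29.6662) → (69.6945,43.3672) → (53.8739,43.3672) → (45.9636,29.6662) → (53.8739,15.9652) → (69.6945,15.9652) → (77.6048,29.6662). Closed: final G1 returns to the first vertex.

**Shape 4** — `<path>` quadratic bezier, stroke `#008000` → cut (S848, F1047). Control points (SVG): P0=(150.0852,34.0989), P1=(160.5187,42.8497), P2=(116.7987,30.1102); sampled at t=k/3. Machine vertices: (150.0852,52.2425) → (151.0238,48.7964) → (139.9283,50.1260) → (116.7987,56.2312). Open path.

**Shape 5** — `<path>` cubic bezier, stroke `#0000ff` → score (S566, F2044). Control points (SVG): P0=(86.3547,29.0399), P1=(109.6488,43.1751), P2=(113.8040,34.6232), P3=(113.9717,26.7069); sampled at t=k/3. Machine vertices: (86.3547,57.3015) → (103.8303,49.8649) → (111.9137,52.3701) → (113.9717,59.6345). Open path.

**Shape 6** — `<polygon>` rectangle, stroke `#000000` → engrave (S312, F2724). Machine vertices: (11.0297,53.1882) → (70.2592,53.1882) → (70.2592,45.6042) → (11.0297,45.6042) → (11.0297,53.1882). Closed: final G1 returns to the first vertex.

**Shape 7** — `<rect>` rectangle, stroke `#0000ff` → score (S566, F2044). Machine vertices: (12.3623,42.4901) → (85.0303,42.4901) → (85.0303,14.6688) → (12.3623,14.6688) → (12.3623,42.4901). Closed: final G1 returns to the first vertex.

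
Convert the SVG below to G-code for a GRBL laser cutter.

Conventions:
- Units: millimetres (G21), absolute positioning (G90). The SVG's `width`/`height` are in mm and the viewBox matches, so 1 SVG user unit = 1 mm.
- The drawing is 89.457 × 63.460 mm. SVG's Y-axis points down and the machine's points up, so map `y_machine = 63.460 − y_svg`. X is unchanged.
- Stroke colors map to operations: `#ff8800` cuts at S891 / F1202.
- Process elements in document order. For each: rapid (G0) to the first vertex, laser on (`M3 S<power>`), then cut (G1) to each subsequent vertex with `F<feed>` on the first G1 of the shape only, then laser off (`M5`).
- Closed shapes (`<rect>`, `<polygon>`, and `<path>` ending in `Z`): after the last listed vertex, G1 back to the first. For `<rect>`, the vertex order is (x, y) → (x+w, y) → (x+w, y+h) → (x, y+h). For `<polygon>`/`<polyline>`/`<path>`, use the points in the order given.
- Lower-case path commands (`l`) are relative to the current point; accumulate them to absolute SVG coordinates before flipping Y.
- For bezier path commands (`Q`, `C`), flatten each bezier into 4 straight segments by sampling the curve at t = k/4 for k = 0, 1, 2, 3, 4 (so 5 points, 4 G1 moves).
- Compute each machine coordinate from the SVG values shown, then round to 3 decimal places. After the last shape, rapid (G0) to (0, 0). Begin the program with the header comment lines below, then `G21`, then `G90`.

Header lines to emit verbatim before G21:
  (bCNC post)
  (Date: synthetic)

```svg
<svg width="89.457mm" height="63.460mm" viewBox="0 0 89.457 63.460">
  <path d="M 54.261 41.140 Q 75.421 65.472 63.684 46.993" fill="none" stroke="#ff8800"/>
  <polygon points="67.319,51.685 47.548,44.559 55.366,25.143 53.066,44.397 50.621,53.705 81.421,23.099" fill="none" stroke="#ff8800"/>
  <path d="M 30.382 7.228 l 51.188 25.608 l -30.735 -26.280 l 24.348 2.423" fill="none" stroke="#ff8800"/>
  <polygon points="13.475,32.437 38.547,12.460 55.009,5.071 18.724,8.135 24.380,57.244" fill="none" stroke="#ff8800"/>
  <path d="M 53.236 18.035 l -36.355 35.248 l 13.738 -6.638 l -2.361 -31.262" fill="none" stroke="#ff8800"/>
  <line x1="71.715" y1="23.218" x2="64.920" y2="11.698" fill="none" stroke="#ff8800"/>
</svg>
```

(bCNC post)
(Date: synthetic)
G21
G90
G0 X54.261 Y22.320
M3 S891
G1 X62.785 Y12.830 F1202
G1 X67.197 Y8.691
G1 X67.496 Y9.903
G1 X63.684 Y16.467
M5
G0 X67.319 Y11.775
M3 S891
G1 X47.548 Y18.901 F1202
G1 X55.366 Y38.317
G1 X53.066 Y19.063
G1 X50.621 Y9.755
G1 X81.421 Y40.361
G1 X67.319 Y11.775
M5
G0 X30.382 Y56.232
M3 S891
G1 X81.570 Y30.624 F1202
G1 X50.835 Y56.904
G1 X75.183 Y54.481
M5
G0 X13.475 Y31.023
M3 S891
G1 X38.547 Y51.000 F1202
G1 X55.009 Y58.389
G1 X18.724 Y55.325
G1 X24.380 Y6.216
G1 X13.475 Y31.023
M5
G0 X53.236 Y45.425
M3 S891
G1 X16.881 Y10.177 F1202
G1 X30.619 Y16.815
G1 X28.258 Y48.077
M5
G0 X71.715 Y40.242
M3 S891
G1 X64.920 Y51.762 F1202
M5
G0 X0.000 Y0.000

1 u = 1 mm; y_m = 63.460 − y.

[1] `<path>` quadratic bezier, #ff8800→cut S891 F1202: (54.261,22.320) → (62.785,12.830) → (67.197,8.691) → (67.496,9.903) → (63.684,16.467)

[2] `<polygon>` closed polygon, #ff8800→cut S891 F1202: (67.319,11.775) → (47.548,18.901) → (55.366,38.317) → (53.066,19.063) → (50.621,9.755) → (81.421,40.361) → (67.319,11.775) (closed)

[3] `<path>` open polyline, #ff8800→cut S891 F1202: (30.382,56.232) → (81.570,30.624) → (50.835,56.904) → (75.183,54.481)

[4] `<polygon>` closed polygon, #ff8800→cut S891 F1202: (13.475,31.023) → (38.547,51.000) → (55.009,58.389) → (18.724,55.325) → (24.380,6.216) → (13.475,31.023) (closed)

[5] `<path>` open polyline, #ff8800→cut S891 F1202: (53.236,45.425) → (16.881,10.177) → (30.619,16.815) → (28.258,48.077)

[6] `<line>` line segment, #ff8800→cut S891 F1202: (71.715,40.242) → (64.920,51.762)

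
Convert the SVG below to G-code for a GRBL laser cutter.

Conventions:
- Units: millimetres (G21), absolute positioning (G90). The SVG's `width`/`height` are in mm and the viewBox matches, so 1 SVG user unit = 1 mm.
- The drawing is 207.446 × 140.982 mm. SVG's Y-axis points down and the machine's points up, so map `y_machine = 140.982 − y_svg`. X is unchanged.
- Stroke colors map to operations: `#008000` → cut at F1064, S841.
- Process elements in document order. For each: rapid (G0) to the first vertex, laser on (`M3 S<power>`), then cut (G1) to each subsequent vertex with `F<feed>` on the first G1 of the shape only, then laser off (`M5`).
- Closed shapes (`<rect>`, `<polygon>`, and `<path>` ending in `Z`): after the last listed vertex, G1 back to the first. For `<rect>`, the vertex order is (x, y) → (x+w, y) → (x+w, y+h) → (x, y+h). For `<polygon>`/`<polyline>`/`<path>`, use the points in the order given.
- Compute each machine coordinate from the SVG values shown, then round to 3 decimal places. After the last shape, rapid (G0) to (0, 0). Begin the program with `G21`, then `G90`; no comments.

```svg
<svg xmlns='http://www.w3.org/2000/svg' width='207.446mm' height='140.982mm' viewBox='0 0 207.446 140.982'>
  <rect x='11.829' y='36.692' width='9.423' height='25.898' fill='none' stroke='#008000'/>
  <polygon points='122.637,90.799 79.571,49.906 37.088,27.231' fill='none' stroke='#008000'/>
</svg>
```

G21
G90
G0 X11.829 Y104.290
M3 S841
G1 X21.252 Y104.290 F1064
G1 X21.252 Y78.392
G1 X11.829 Y78.392
G1 X11.829 Y104.290
M5
G0 X122.637 Y50.183
M3 S841
G1 X79.571 Y91.076 F1064
G1 X37.088 Y113.751
G1 X122.637 Y50.183
M5
G0 X0.000 Y0.000

Since the viewBox matches the mm dimensions, user units are millimetres directly. The only transform is the Y-flip y_m = 140.982 − y_svg.

Shape 1 is a rectangle drawn with `<rect>`. Its stroke #008000 means cut at S841, F1064. After flipping Y the toolpath is (11.829,104.290) → (21.252,104.290) → (21.252,78.392) → (11.829,78.392) → (11.829,104.290), returning to the start.

Shape 2 is a closed polygon drawn with `<polygon>`. Its stroke #008000 means cut at S841, F1064. After flipping Y the toolpath is (122.637,50.183) → (79.571,91.076) → (37.088,113.751) → (122.637,50.183), returning to the start.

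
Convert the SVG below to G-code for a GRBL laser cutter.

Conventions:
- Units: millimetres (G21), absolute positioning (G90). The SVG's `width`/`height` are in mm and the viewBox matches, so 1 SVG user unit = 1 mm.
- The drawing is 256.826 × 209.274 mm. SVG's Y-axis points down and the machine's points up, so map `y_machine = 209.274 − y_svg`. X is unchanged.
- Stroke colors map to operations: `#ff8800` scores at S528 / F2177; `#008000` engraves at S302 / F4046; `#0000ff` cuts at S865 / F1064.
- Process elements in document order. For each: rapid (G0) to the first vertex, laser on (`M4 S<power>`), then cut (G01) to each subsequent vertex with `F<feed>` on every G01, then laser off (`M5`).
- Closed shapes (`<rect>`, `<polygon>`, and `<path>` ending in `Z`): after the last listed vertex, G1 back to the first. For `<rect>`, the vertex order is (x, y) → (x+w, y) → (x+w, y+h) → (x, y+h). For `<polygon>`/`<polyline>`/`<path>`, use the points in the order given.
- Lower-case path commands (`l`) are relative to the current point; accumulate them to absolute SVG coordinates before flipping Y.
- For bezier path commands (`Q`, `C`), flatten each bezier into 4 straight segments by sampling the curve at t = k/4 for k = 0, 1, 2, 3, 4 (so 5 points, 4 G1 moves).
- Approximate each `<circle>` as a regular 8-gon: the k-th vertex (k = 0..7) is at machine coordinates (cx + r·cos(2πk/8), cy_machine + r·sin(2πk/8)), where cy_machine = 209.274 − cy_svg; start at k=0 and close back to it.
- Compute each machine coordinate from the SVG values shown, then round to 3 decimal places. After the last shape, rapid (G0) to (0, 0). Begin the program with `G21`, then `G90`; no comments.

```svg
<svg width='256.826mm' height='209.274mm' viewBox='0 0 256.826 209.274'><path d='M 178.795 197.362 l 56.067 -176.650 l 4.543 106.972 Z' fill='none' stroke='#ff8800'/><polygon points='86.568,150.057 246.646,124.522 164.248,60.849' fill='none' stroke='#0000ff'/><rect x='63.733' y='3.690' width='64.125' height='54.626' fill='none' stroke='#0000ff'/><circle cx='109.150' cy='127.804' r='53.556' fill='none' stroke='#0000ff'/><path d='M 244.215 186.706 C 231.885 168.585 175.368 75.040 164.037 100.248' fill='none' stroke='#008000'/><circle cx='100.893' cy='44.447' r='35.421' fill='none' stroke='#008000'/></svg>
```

G21
G90
G0 X178.795 Y11.912
M4 S528
G01 X234.862 Y188.562 F2177
G01 X239.405 Y81.590 F2177
G01 X178.795 Y11.912 F2177
M5
G0 X86.568 Y59.217
M4 S865
G01 X246.646 Y84.752 F1064
G01 X164.248 Y148.425 F1064
G01 X86.568 Y59.217 F1064
M5
G0 X63.733 Y205.584
M4 S865
G01 X127.858 Y205.584 F1064
G01 X127.858 Y150.958 F1064
G01 X63.733 Y150.958 F1064
G01 X63.733 Y205.584 F1064
M5
G0 X162.706 Y81.470
M4 S865
G01 X147.020 Y119.340 F1064
G01 X109.150 Y135.026 F1064
G01 X71.280 Y119.340 F1064
G01 X55.594 Y81.470 F1064
G01 X71.280 Y43.600 F1064
G01 X109.150 Y27.914 F1064
G01 X147.020 Y43.600 F1064
G01 X162.706 Y81.470 F1064
M5
G0 X244.215 Y22.568
M4 S302
G01 X228.079 Y47.267 F4046
G01 X203.751 Y82.045 F4046
G01 X179.611 Y108.700 F4046
G01 X164.037 Y109.026 F4046
M5
G0 X136.314 Y164.827
M4 S302
G01 X125.939 Y189.873 F4046
G01 X100.893 Y200.248 F4046
G01 X75.847 Y189.873 F4046
G01 X65.472 Y164.827 F4046
G01 X75.847 Y139.781 F4046
G01 X100.893 Y129.406 F4046
G01 X125.939 Y139.781 F4046
G01 X136.314 Y164.827 F4046
M5
G0 X0.000 Y0.000

viewBox `0 0 256.826 209.274` with mm width/height → 1 unit = 1 mm. Flip: y_m = 209.274 − y_svg.

**Shape 1** — `<path>` closed polygon, stroke `#ff8800` → score (S528, F2177). Machine vertices: (178.795,11.912) → (234.862,188.562) → (239.405,81.590) → (178.795,11.912). Closed: final G1 returns to the first vertex.

**Shape 2** — `<polygon>` closed polygon, stroke `#0000ff` → cut (S865, F1064). Machine vertices: (86.568,59.217) → (246.646,84.752) → (164.248,148.425) → (86.568,59.217). Closed: final G1 returns to the first vertex.

**Shape 3** — `<rect>` rectangle, stroke `#0000ff` → cut (S865, F1064). Machine vertices: (63.733,205.584) → (127.858,205.584) → (127.858,150.958) → (63.733,150.958) → (63.733,205.584). Closed: final G1 returns to the first vertex.

**Shape 4** — `<circle>` circle, stroke `#0000ff` → cut (S865, F1064). Machine vertices: (162.706,81.470) → (147.020,119.340) → (109.150,135.026) → (71.280,119.340) → (55.594,81.470) → (71.280,43.600) → (109.150,27.914) → (147.020,43.600) → (162.706,81.470). Closed: final G1 returns to the first vertex.

**Shape 5** — `<path>` cubic bezier, stroke `#008000` → engrave (S302, F4046). Control points (SVG): P0=(244.215,186.706), P1=(231.885,168.585), P2=(175.368,75.040), P3=(164.037,100.248); sampled at t=k/4. Machine vertices: (244.215,22.568) → (228.079,47.267) → (203.751,82.045) → (179.611,108.700) → (164.037,109.026). Open path.

**Shape 6** — `<circle>` circle, stroke `#008000` → engrave (S302, F4046). Machine vertices: (136.314,164.827) → (125.939,189.873) → (100.893,200.248) → (75.847,189.873) → (65.472,164.827) → (75.847,139.781) → (100.893,129.406) → (125.939,139.781) → (136.314,164.827). Closed: final G1 returns to the first vertex.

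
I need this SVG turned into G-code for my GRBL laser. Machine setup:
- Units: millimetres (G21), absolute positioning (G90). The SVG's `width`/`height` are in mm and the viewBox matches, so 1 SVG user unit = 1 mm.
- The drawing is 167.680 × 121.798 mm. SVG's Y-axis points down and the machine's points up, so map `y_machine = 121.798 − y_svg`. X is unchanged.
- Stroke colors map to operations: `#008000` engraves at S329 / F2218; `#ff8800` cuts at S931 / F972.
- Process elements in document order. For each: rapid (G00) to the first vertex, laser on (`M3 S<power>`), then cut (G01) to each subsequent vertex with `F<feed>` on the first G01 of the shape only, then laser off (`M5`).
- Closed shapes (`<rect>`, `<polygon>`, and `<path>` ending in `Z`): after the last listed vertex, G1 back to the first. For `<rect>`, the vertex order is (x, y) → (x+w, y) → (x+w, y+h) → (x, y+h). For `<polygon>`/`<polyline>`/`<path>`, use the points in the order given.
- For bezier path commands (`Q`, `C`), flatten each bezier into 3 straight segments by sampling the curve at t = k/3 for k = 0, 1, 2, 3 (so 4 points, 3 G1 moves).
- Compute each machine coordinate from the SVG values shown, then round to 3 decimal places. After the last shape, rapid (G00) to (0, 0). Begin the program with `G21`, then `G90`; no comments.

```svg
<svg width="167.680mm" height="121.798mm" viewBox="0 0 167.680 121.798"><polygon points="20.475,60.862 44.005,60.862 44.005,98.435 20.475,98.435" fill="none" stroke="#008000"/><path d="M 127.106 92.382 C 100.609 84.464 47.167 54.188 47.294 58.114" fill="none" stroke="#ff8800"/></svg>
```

G21
G90
G00 X20.475 Y60.936
M3 S329
G01 X44.005 Y60.936 F2218
G01 X44.005 Y23.363
G01 X20.475 Y23.363
G01 X20.475 Y60.936
M5
G00 X127.106 Y29.416
M3 S931
G01 X94.609 Y42.692 F972
G01 X62.041 Y58.304
G01 X47.294 Y63.684
M5
G00 X0.000 Y0.000

viewBox `0 0 167.680 121.798` with mm width/height → 1 unit = 1 mm. Flip: y_m = 121.798 − y_svg.

**Shape 1** — `<polygon>` rectangle, stroke `#008000` → engrave (S329, F2218). Machine vertices: (20.475,60.936) → (44.005,60.936) → (44.005,23.363) → (20.475,23.363) → (20.475,60.936). Closed: final G1 returns to the first vertex.

**Shape 2** — `<path>` cubic bezier, stroke `#ff8800` → cut (S931, F972). Control points (SVG): P0=(127.106,92.382), P1=(100.609,84.464), P2=(47.167,54.188), P3=(47.294,58.114); sampled at t=k/3. Machine vertices: (127.106,29.416) → (94.609,42.692) → (62.041,58.304) → (47.294,63.684). Open path.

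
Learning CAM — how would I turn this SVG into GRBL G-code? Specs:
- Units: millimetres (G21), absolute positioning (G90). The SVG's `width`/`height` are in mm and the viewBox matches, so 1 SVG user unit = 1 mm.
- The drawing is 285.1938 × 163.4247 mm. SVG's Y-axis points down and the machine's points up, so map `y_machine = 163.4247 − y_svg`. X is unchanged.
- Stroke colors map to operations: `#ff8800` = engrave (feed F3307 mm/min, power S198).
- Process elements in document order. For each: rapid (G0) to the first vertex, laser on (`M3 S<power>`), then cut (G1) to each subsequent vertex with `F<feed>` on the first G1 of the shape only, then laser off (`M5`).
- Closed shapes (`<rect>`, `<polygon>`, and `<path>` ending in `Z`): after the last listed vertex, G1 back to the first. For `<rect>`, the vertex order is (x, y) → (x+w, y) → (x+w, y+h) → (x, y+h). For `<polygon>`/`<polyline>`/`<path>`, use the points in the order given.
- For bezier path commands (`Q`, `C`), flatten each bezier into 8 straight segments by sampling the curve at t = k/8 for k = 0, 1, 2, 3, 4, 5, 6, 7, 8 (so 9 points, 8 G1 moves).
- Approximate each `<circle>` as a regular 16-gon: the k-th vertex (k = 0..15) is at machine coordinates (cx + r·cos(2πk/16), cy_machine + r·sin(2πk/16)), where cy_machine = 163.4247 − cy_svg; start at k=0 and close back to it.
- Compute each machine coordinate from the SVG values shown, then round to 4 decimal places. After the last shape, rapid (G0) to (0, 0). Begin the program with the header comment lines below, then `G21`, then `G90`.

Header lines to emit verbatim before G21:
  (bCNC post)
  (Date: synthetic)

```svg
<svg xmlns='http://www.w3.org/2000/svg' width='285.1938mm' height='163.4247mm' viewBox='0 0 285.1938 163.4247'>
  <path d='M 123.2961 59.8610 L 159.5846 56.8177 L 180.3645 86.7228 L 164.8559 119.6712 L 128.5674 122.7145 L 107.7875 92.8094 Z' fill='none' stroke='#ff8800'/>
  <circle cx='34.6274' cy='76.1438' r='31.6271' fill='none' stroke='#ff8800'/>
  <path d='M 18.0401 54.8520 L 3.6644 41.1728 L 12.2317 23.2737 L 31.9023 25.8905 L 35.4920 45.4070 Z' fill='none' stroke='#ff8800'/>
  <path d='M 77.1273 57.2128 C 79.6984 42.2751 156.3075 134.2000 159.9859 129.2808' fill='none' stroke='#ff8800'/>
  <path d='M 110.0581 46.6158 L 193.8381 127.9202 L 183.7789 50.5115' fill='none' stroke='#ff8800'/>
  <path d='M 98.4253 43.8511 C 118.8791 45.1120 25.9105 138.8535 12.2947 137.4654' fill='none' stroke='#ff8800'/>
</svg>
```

Since the viewBox matches the mm dimensions, user units are millimetres directly. The only transform is the Y-flip y_m = 163.4247 − y_svg.

Shape 1 is a regular polygon drawn with `<path>`. Its stroke #ff8800 means engrave at S198, F3307. After flipping Y the toolpath is (123.2961,103.5637) → (159.5846,106.6070) → (180.3645,76.7019) → (164.8559,43.7535) → (128.5674,40.7102) → (107.7875,70.6153) → (123.2961,103.5637), returning to the start.

Shape 2 is a circle drawn with `<circle>`. Its stroke #ff8800 means engrave at S198, F3307. After flipping Y the toolpath is (66.2545,87.2809) → (63.8470,99.3841) → (56.9911,109.6446) → (46.7306,116.5005) → (34.6274,118.9080) → (22.5242,116.5005) → (12.2637,109.6446) → (5.4078,99.3841) → (3.0003,87.2809) → (5.4078,75.1777) → (12.2637,64.9172) → (22.5242,58.0613) → (34.6274,55.6538) → (46.7306,58.0613) → (56.9911,64.9172) → (63.8470,75.1777) → (66.2545,87.2809), returning to the start.

Shape 3 is a regular polygon drawn with `<path>`. Its stroke #ff8800 means engrave at S198, F3307. After flipping Y the toolpath is (18.0401,108.5727) → (3.6644,122.2519) → (12.2317,140.1510) → (31.9023,137.5342) → (35.4920,118.0177) → (18.0401,108.5727), returning to the start.

Shape 4 is a cubic bezier drawn with `<path>`. Its stroke #ff8800 means engrave at S198, F3307. After flipping Y the toolpath is (77.1273,106.2119) → (81.2749,107.2022) → (90.6414,100.5614) → (103.5043,88.6765) → (118.1414,73.9348) → (132.8304,58.7236) → (145.8490,45.4299) → (155.4749,36.4409) → (159.9859,34.1439).

Shape 5 is a open polyline drawn with `<path>`. Its stroke #ff8800 means engrave at S198, F3307. After flipping Y the toolpath is (110.0581,116.8089) → (193.8381,35.5045) → (183.7789,112.9132).

Shape 6 is a cubic bezier drawn with `<path>`. Its stroke #ff8800 means engrave at S198, F3307. After flipping Y the toolpath is (98.4253,119.5736) → (101.1553,115.1322) → (95.5111,104.2192) → (83.7516,89.0333) → (68.1361,71.7731) → (50.9236,54.6370) → (34.3731,39.8236) → (20.7438,29.5315) → (12.2947,25.9593).

(bCNC post)
(Date: synthetic)
G21
G90
G0 X123.2961 Y103.5637
M3 S198
G1 X159.5846 Y106.6070 F3307
G1 X180.3645 Y76.7019
G1 X164.8559 Y43.7535
G1 X128.5674 Y40.7102
G1 X107.7875 Y70.6153
G1 X123.2961 Y103.5637
M5
G0 X66.2545 Y87.2809
M3 S198
G1 X63.8470 Y99.3841 F3307
G1 X56.9911 Y109.6446
G1 X46.7306 Y116.5005
G1 X34.6274 Y118.9080
G1 X22.5242 Y116.5005
G1 X12.2637 Y109.6446
G1 X5.4078 Y99.3841
G1 X3.0003 Y87.2809
G1 X5.4078 Y75.1777
G1 X12.2637 Y64.9172
G1 X22.5242 Y58.0613
G1 X34.6274 Y55.6538
G1 X46.7306 Y58.0613
G1 X56.9911 Y64.9172
G1 X63.8470 Y75.1777
G1 X66.2545 Y87.2809
M5
G0 X18.0401 Y108.5727
M3 S198
G1 X3.6644 Y122.2519 F3307
G1 X12.2317 Y140.1510
G1 X31.9023 Y137.5342
G1 X35.4920 Y118.0177
G1 X18.0401 Y108.5727
M5
G0 X77.1273 Y106.2119
M3 S198
G1 X81.2749 Y107.2022 F3307
G1 X90.6414 Y100.5614
G1 X103.5043 Y88.6765
G1 X118.1414 Y73.9348
G1 X132.8304 Y58.7236
G1 X145.8490 Y45.4299
G1 X155.4749 Y36.4409
G1 X159.9859 Y34.1439
M5
G0 X110.0581 Y116.8089
M3 S198
G1 X193.8381 Y35.5045 F3307
G1 X183.7789 Y112.9132
M5
G0 X98.4253 Y119.5736
M3 S198
G1 X101.1553 Y115.1322 F3307
G1 X95.5111 Y104.2192
G1 X83.7516 Y89.0333
G1 X68.1361 Y71.7731
G1 X50.9236 Y54.6370
G1 X34.3731 Y39.8236
G1 X20.7438 Y29.5315
G1 X12.2947 Y25.9593
M5
G0 X0.0000 Y0.0000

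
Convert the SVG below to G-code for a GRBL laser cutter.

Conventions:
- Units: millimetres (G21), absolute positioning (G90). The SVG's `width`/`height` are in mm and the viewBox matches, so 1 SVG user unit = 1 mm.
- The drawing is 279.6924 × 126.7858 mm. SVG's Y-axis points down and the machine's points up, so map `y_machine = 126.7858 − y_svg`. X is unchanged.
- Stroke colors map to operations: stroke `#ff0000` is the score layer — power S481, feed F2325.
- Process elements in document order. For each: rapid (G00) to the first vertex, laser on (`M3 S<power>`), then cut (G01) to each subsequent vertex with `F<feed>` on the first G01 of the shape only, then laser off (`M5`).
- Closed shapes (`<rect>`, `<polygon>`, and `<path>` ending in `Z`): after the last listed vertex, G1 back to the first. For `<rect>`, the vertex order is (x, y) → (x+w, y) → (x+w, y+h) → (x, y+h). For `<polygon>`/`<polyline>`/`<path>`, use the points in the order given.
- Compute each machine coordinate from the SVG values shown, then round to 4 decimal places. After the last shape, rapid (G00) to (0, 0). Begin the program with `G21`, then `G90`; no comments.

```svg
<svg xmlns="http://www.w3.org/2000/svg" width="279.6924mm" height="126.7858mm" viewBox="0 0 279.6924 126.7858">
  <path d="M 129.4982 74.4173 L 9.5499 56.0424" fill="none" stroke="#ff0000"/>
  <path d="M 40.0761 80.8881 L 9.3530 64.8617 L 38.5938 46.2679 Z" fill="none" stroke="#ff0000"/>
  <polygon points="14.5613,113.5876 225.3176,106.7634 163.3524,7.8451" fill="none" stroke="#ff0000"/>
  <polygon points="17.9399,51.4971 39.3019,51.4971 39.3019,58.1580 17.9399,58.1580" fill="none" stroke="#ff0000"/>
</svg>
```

G21
G90
G00 X129.4982 Y52.3685
M3 S481
G01 X9.5499 Y70.7434 F2325
M5
G00 X40.0761 Y45.8977
M3 S481
G01 X9.3530 Y61.9241 F2325
G01 X38.5938 Y80.5179
G01 X40.0761 Y45.8977
M5
G00 X14.5613 Y13.1982
M3 S481
G01 X225.3176 Y20.0224 F2325
G01 X163.3524 Y118.9407
G01 X14.5613 Y13.1982
M5
G00 X17.9399 Y75.2887
M3 S481
G01 X39.3019 Y75.2887 F2325
G01 X39.3019 Y68.6278
G01 X17.9399 Y68.6278
G01 X17.9399 Y75.2887
M5
G00 X0.0000 Y0.0000

1 u = 1 mm; y_m = 126.7858 − y.

[1] `<path>` line segment, #ff0000→score S481 F2325: (129.4982,52.3685) → (9.5499,70.7434)

[2] `<path>` regular polygon, #ff0000→score S481 F2325: (40.0761,45.8977) → (9.3530,61.9241) → (38.5938,80.5179) → (40.0761,45.8977) (closed)

[3] `<polygon>` closed polygon, #ff0000→score S481 F2325: (14.5613,13.1982) → (225.3176,20.0224) → (163.3524,118.9407) → (14.5613,13.1982) (closed)

[4] `<polygon>` rectangle, #ff0000→score S481 F2325: (17.9399,75.2887) → (39.3019,75.2887) → (39.3019,68.6278) → (17.9399,68.6278) → (17.9399,75.2887) (closed)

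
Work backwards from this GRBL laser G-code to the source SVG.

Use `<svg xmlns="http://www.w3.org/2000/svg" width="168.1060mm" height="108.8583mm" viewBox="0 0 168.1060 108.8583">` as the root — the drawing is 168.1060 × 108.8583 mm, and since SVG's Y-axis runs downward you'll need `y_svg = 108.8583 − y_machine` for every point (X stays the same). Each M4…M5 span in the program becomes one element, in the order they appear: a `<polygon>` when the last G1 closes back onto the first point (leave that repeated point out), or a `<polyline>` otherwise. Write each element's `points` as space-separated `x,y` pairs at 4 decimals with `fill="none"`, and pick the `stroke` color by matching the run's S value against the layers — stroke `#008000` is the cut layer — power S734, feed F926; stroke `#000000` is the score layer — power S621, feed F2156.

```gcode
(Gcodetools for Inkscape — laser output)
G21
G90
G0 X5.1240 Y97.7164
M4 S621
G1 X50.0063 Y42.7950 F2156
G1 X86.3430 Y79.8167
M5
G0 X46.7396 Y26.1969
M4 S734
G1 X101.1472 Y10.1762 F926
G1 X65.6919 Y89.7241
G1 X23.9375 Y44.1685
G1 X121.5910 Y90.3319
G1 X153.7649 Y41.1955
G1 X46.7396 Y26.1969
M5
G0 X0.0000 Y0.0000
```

y_svg = 108.8583 − y_m.

[1] S621→`#000000` (score); open run; points: 5.1240,11.1419 50.0063,66.0633 86.3430,29.0416

[2] S734→`#008000` (cut); closed run; points: 46.7396,82.6614 101.1472,98.6821 65.6919,19.1342 23.9375,64.6898 121.5910,18.5264 153.7649,67.6628

<svg xmlns="http://www.w3.org/2000/svg" width="168.1060mm" height="108.8583mm" viewBox="0 0 168.1060 108.8583">
  <polyline points="5.1240,11.1419 50.0063,66.0633 86.3430,29.0416" fill="none" stroke="#000000"/>
  <polygon points="46.7396,82.6614 101.1472,98.6821 65.6919,19.1342 23.9375,64.6898 121.5910,18.5264 153.7649,67.6628" fill="none" stroke="#008000"/>
</svg>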